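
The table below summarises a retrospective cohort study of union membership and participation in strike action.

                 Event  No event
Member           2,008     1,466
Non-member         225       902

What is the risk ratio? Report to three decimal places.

Cells: a = 2008, b = 1466, c = 225, d = 902.
Risk in exposed = 2008/3474 = 0.57801; risk in unexposed = 225/1127 = 0.19965.
RR = 0.57801 / 0.19965 = 2.89518
The risk among the exposed is 2.90 times that among the unexposed.

2.895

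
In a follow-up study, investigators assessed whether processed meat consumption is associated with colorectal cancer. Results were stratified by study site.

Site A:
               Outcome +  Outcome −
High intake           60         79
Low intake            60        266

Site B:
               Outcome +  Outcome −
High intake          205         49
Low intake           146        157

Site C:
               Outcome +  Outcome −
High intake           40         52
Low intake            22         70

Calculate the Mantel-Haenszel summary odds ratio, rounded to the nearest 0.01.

3.67

OR_MH = Σ(aᵢdᵢ/nᵢ) / Σ(bᵢcᵢ/nᵢ), where nᵢ is the stratum total.
Stratum 1 (Site A): n = 465; a·d/n = 60·266/465 = 34.3226; b·c/n = 79·60/465 = 10.1935
Stratum 2 (Site B): n = 557; a·d/n = 205·157/557 = 57.7828; b·c/n = 49·146/557 = 12.8438
Stratum 3 (Site C): n = 184; a·d/n = 40·70/184 = 15.2174; b·c/n = 52·22/184 = 6.2174
OR_MH = (34.3226 + 57.7828 + 15.2174) / (10.1935 + 12.8438 + 6.2174) = 107.3227 / 29.2547 = 3.66856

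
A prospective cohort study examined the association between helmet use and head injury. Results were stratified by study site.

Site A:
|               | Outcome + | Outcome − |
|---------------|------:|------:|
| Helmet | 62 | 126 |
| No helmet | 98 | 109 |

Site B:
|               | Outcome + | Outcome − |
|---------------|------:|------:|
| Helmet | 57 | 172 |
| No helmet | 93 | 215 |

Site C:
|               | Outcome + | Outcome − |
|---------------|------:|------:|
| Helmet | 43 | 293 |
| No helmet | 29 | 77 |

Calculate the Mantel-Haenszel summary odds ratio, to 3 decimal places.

OR_MH = Σ(aᵢdᵢ/nᵢ) / Σ(bᵢcᵢ/nᵢ), where nᵢ is the stratum total.
Stratum 1 (Site A): n = 395; a·d/n = 62·109/395 = 17.1089; b·c/n = 126·98/395 = 31.2608
Stratum 2 (Site B): n = 537; a·d/n = 57·215/537 = 22.8212; b·c/n = 172·93/537 = 29.7877
Stratum 3 (Site C): n = 442; a·d/n = 43·77/442 = 7.4910; b·c/n = 293·29/442 = 19.2240
OR_MH = (17.1089 + 22.8212 + 7.4910) / (31.2608 + 29.7877 + 19.2240) = 47.4210 / 80.2725 = 0.59075

0.591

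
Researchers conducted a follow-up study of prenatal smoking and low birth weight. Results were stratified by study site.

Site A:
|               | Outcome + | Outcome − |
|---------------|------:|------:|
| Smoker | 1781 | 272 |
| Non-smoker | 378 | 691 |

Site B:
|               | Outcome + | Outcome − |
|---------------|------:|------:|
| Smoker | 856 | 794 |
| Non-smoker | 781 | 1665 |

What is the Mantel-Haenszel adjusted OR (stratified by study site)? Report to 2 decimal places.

4.03

OR_MH = Σ(aᵢdᵢ/nᵢ) / Σ(bᵢcᵢ/nᵢ), where nᵢ is the stratum total.
Stratum 1 (Site A): n = 3122; a·d/n = 1781·691/3122 = 394.1931; b·c/n = 272·378/3122 = 32.9327
Stratum 2 (Site B): n = 4096; a·d/n = 856·1665/4096 = 347.9590; b·c/n = 794·781/4096 = 151.3950
OR_MH = (394.1931 + 347.9590) / (32.9327 + 151.3950) = 742.1521 / 184.3278 = 4.02626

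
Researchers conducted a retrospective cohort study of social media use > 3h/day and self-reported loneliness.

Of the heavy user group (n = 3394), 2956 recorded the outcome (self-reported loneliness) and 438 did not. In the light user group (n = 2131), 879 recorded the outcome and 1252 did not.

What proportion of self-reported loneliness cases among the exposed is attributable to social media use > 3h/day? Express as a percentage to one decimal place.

From the description: a = 2956, b = 438, c = 879, d = 1252.
Risk in exposed = 2956/3394 = 0.87095; risk in unexposed = 879/2131 = 0.41248.
RR = 0.87095/0.41248 = 2.11148
AR% = (RR − 1)/RR × 100 = (2.11148 − 1)/2.11148 × 100 = 52.6399%

52.6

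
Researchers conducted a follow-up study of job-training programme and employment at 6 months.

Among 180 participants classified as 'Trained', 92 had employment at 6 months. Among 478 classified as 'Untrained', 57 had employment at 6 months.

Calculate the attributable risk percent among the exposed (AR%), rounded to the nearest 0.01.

76.67

From the description: a = 92, b = 88, c = 57, d = 421.
Risk in exposed = 92/180 = 0.51111; risk in unexposed = 57/478 = 0.11925.
RR = 0.51111/0.11925 = 4.28616
AR% = (RR − 1)/RR × 100 = (4.28616 − 1)/4.28616 × 100 = 76.6691%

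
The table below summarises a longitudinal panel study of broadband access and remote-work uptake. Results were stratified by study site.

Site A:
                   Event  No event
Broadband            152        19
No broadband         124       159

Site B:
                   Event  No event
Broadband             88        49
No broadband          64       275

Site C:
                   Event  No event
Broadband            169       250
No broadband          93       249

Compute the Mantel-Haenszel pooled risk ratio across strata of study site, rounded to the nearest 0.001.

2.006

RR_MH = Σ(aᵢ·n₀ᵢ/nᵢ) / Σ(cᵢ·n₁ᵢ/nᵢ), with n₁ᵢ = aᵢ+bᵢ (exposed), n₀ᵢ = cᵢ+dᵢ (unexposed), nᵢ = n₁ᵢ+n₀ᵢ.
Stratum 1 (Site A): n₁ = 171, n₀ = 283, n = 454; a·n₀/n = 152·283/454 = 94.7489; c·n₁/n = 124·171/454 = 46.7048
Stratum 2 (Site B): n₁ = 137, n₀ = 339, n = 476; a·n₀/n = 88·339/476 = 62.6723; c·n₁/n = 64·137/476 = 18.4202
Stratum 3 (Site C): n₁ = 419, n₀ = 342, n = 761; a·n₀/n = 169·342/761 = 75.9501; c·n₁/n = 93·419/761 = 51.2050
RR_MH = (94.7489 + 62.6723 + 75.9501) / (46.7048 + 18.4202 + 51.2050) = 233.3712 / 116.3300 = 2.00611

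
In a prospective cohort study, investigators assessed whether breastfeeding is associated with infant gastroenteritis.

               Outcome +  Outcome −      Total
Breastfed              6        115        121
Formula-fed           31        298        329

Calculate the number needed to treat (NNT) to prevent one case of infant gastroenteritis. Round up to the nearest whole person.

Risk in treated group = 6/121 = 0.04959; risk in control = 31/329 = 0.09422.
Absolute risk reduction = 0.09422 − 0.04959 = 0.04464
NNT = 1 / ARR = 1 / 0.04464 = 22.402 → round up → 23

23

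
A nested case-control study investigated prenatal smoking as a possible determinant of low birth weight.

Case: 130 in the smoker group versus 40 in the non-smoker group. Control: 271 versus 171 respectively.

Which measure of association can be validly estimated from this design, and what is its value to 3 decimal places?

From the description: a = 130, b = 271, c = 40, d = 171.
This is a nested case-control study: participants were sampled on outcome status, so risks in the source population cannot be estimated directly — relative risk is not valid here. The odds ratio is the appropriate measure.
OR = (a·d)/(b·c) = (130 × 171) / (271 × 40) = 22230 / 10840 = 2.05074

2.051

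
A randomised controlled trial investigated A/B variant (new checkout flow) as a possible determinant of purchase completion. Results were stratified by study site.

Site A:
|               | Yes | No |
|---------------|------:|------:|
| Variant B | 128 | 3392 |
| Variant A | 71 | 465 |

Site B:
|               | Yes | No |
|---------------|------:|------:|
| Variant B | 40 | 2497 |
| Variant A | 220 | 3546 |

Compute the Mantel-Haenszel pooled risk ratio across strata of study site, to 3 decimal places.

0.272

RR_MH = Σ(aᵢ·n₀ᵢ/nᵢ) / Σ(cᵢ·n₁ᵢ/nᵢ), with n₁ᵢ = aᵢ+bᵢ (exposed), n₀ᵢ = cᵢ+dᵢ (unexposed), nᵢ = n₁ᵢ+n₀ᵢ.
Stratum 1 (Site A): n₁ = 3520, n₀ = 536, n = 4056; a·n₀/n = 128·536/4056 = 16.9152; c·n₁/n = 71·3520/4056 = 61.6174
Stratum 2 (Site B): n₁ = 2537, n₀ = 3766, n = 6303; a·n₀/n = 40·3766/6303 = 23.8997; c·n₁/n = 220·2537/6303 = 88.5515
RR_MH = (16.9152 + 23.8997) / (61.6174 + 88.5515) = 40.8149 / 150.1688 = 0.27179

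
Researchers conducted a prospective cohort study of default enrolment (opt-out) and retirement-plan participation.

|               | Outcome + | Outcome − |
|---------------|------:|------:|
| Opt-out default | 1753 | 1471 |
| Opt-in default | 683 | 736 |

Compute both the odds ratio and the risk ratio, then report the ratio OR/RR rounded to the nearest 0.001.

Cells: a = 1753, b = 1471, c = 683, d = 736.
OR = (1753·736)/(1471·683) = 1290208/1004693 = 1.28418
Risk in exposed = 1753/3224 = 0.54373; risk in unexposed = 683/1419 = 0.48132; RR = 1.12966
OR/RR = 1.28418 / 1.12966 = 1.13678
The outcome is not rare, so the OR lies further from 1 than the RR.

1.137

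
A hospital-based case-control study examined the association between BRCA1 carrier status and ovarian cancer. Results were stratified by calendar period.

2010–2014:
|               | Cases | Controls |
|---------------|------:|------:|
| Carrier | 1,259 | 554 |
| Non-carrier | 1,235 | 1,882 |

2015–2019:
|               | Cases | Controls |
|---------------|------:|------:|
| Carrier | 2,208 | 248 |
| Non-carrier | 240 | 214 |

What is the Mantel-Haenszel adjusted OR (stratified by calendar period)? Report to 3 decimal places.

4.038

OR_MH = Σ(aᵢdᵢ/nᵢ) / Σ(bᵢcᵢ/nᵢ), where nᵢ is the stratum total.
Stratum 1 (2010–2014): n = 4930; a·d/n = 1259·1882/4930 = 480.6162; b·c/n = 554·1235/4930 = 138.7809
Stratum 2 (2015–2019): n = 2910; a·d/n = 2208·214/2910 = 162.3753; b·c/n = 248·240/2910 = 20.4536
OR_MH = (480.6162 + 162.3753) / (138.7809 + 20.4536) = 642.9915 / 159.2345 = 4.03802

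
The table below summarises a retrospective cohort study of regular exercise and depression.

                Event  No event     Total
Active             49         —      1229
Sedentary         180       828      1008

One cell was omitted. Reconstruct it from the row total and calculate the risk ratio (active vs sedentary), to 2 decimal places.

0.22

The missing cell is in the exposed row: 1229 − 49 = 1180.
So a = 49, b = 1180, c = 180, d = 828.
RR = [a/(a+b)] / [c/(c+d)] = (49/1229) / (180/1008) = 0.03987/0.17857 = 0.22327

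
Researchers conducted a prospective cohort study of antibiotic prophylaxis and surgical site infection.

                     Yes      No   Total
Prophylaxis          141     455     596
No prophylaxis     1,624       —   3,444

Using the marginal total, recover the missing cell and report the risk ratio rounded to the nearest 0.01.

The missing cell is in the unexposed row: 3444 − 1624 = 1820.
So a = 141, b = 455, c = 1624, d = 1820.
RR = [a/(a+b)] / [c/(c+d)] = (141/596) / (1624/3444) = 0.23658/0.47154 = 0.50171

0.50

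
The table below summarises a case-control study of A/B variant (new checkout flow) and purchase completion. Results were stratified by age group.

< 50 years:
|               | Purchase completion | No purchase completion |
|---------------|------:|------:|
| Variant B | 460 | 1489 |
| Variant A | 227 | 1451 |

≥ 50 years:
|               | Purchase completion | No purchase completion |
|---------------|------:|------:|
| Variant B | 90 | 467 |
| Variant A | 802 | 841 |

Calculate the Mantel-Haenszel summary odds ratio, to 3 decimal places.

0.829

OR_MH = Σ(aᵢdᵢ/nᵢ) / Σ(bᵢcᵢ/nᵢ), where nᵢ is the stratum total.
Stratum 1 (< 50 years): n = 3627; a·d/n = 460·1451/3627 = 184.0254; b·c/n = 1489·227/3627 = 93.1908
Stratum 2 (≥ 50 years): n = 2200; a·d/n = 90·841/2200 = 34.4045; b·c/n = 467·802/2200 = 170.2427
OR_MH = (184.0254 + 34.4045) / (93.1908 + 170.2427) = 218.4299 / 263.4335 = 0.82917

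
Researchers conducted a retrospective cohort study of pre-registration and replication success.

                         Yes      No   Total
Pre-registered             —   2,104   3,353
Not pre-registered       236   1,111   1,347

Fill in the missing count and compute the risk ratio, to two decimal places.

2.13

The missing cell is in the exposed row: 3353 − 2104 = 1249.
So a = 1249, b = 2104, c = 236, d = 1111.
RR = [a/(a+b)] / [c/(c+d)] = (1249/3353) / (236/1347) = 0.37250/0.17520 = 2.12610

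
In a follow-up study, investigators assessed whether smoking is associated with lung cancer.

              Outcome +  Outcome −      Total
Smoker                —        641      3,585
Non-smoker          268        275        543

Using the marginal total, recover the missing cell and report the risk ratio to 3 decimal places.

The missing cell is in the exposed row: 3585 − 641 = 2944.
So a = 2944, b = 641, c = 268, d = 275.
RR = [a/(a+b)] / [c/(c+d)] = (2944/3585) / (268/543) = 0.82120/0.49355 = 1.66385

1.664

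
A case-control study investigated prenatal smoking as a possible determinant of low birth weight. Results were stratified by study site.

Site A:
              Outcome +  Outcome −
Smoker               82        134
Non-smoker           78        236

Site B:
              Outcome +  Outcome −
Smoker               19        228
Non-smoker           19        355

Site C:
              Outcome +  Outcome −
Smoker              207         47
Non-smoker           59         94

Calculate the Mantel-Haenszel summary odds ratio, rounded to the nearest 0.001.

2.840

OR_MH = Σ(aᵢdᵢ/nᵢ) / Σ(bᵢcᵢ/nᵢ), where nᵢ is the stratum total.
Stratum 1 (Site A): n = 530; a·d/n = 82·236/530 = 36.5132; b·c/n = 134·78/530 = 19.7208
Stratum 2 (Site B): n = 621; a·d/n = 19·355/621 = 10.8615; b·c/n = 228·19/621 = 6.9758
Stratum 3 (Site C): n = 407; a·d/n = 207·94/407 = 47.8084; b·c/n = 47·59/407 = 6.8133
OR_MH = (36.5132 + 10.8615 + 47.8084) / (19.7208 + 6.9758 + 6.8133) = 95.1831 / 33.5099 = 2.84045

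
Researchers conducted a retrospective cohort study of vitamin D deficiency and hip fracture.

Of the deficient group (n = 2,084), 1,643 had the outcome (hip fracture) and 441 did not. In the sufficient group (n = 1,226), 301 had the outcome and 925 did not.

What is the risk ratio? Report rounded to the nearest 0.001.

3.211

From the description: a = 1643, b = 441, c = 301, d = 925.
Risk in exposed = 1643/2084 = 0.78839; risk in unexposed = 301/1226 = 0.24551.
RR = 0.78839 / 0.24551 = 3.21117
The risk among the exposed is 3.21 times that among the unexposed.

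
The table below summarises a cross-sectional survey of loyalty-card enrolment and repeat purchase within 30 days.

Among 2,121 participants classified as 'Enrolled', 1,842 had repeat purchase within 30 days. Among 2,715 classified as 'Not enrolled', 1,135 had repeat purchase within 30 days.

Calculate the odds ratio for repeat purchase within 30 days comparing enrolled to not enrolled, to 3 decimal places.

9.191

From the description: a = 1842, b = 279, c = 1135, d = 1580.
OR = (a·d)/(b·c) = (1842 × 1580) / (279 × 1135) = 2910360 / 316665 = 9.19066
The odds of repeat purchase within 30 days are about 9.19 times as high in the enrolled group.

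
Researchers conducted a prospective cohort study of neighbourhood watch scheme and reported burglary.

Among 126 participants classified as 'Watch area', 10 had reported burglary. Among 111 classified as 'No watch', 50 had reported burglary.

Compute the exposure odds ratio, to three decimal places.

From the description: a = 10, b = 116, c = 50, d = 61.
OR = (a·d)/(b·c) = (10 × 61) / (116 × 50) = 610 / 5800 = 0.10517
Exposure is associated with lower odds of reported burglary (OR = 0.11 < 1).

0.105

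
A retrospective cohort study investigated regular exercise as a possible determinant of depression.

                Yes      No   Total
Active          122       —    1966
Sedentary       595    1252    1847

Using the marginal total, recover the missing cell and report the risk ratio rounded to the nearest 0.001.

The missing cell is in the exposed row: 1966 − 122 = 1844.
So a = 122, b = 1844, c = 595, d = 1252.
RR = [a/(a+b)] / [c/(c+d)] = (122/1966) / (595/1847) = 0.06205/0.32214 = 0.19263

0.193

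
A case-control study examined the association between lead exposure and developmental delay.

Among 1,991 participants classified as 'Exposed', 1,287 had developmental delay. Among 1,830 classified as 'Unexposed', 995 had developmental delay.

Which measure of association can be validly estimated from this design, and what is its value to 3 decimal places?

1.534

From the description: a = 1287, b = 704, c = 995, d = 835.
This is a case-control study: participants were sampled on outcome status, so risks in the source population cannot be estimated directly — relative risk is not valid here. The odds ratio is the appropriate measure.
OR = (a·d)/(b·c) = (1287 × 835) / (704 × 995) = 1074645 / 700480 = 1.53416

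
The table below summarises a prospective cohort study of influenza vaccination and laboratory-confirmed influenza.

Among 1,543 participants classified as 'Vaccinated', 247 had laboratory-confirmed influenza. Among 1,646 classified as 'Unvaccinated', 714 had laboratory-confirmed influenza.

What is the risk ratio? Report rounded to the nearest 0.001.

From the description: a = 247, b = 1296, c = 714, d = 932.
Risk in exposed = 247/1543 = 0.16008; risk in unexposed = 714/1646 = 0.43378.
RR = 0.16008 / 0.43378 = 0.36903
The risk is 63% lower among the exposed than among the unexposed.

0.369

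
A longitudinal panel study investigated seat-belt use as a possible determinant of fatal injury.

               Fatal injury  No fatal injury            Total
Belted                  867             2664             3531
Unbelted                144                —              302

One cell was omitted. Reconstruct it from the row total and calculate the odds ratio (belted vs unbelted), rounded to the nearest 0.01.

The missing cell is in the unexposed row: 302 − 144 = 158.
So a = 867, b = 2664, c = 144, d = 158.
OR = (a·d)/(b·c) = (867 × 158) / (2664 × 144) = 136986 / 383616 = 0.35709

0.36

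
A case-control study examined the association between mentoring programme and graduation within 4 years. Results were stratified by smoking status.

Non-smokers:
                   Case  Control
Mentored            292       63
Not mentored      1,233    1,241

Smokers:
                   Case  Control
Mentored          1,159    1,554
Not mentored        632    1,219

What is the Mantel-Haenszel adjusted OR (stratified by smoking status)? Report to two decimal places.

OR_MH = Σ(aᵢdᵢ/nᵢ) / Σ(bᵢcᵢ/nᵢ), where nᵢ is the stratum total.
Stratum 1 (Non-smokers): n = 2829; a·d/n = 292·1241/2829 = 128.0919; b·c/n = 63·1233/2829 = 27.4581
Stratum 2 (Smokers): n = 4564; a·d/n = 1159·1219/4564 = 309.5576; b·c/n = 1554·632/4564 = 215.1902
OR_MH = (128.0919 + 309.5576) / (27.4581 + 215.1902) = 437.6495 / 242.6483 = 1.80364

1.80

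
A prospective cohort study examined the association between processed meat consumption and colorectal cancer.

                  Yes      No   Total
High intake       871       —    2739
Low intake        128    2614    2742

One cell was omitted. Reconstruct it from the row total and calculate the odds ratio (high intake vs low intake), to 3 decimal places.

The missing cell is in the exposed row: 2739 − 871 = 1868.
So a = 871, b = 1868, c = 128, d = 2614.
OR = (a·d)/(b·c) = (871 × 2614) / (1868 × 128) = 2276794 / 239104 = 9.52219

9.522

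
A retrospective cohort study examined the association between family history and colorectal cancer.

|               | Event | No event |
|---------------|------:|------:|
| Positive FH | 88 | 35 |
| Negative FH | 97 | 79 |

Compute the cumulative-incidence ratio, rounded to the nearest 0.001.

1.298

Cells: a = 88, b = 35, c = 97, d = 79.
Risk in exposed = 88/123 = 0.71545; risk in unexposed = 97/176 = 0.55114.
RR = 0.71545 / 0.55114 = 1.29813
The risk among the exposed is 1.30 times that among the unexposed.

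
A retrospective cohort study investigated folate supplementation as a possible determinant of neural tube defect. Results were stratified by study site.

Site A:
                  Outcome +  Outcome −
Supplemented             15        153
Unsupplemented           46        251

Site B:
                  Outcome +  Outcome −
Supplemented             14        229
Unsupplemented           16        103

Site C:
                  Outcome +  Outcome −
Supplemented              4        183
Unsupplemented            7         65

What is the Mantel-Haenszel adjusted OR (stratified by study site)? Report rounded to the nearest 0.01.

OR_MH = Σ(aᵢdᵢ/nᵢ) / Σ(bᵢcᵢ/nᵢ), where nᵢ is the stratum total.
Stratum 1 (Site A): n = 465; a·d/n = 15·251/465 = 8.0968; b·c/n = 153·46/465 = 15.1355
Stratum 2 (Site B): n = 362; a·d/n = 14·103/362 = 3.9834; b·c/n = 229·16/362 = 10.1215
Stratum 3 (Site C): n = 259; a·d/n = 4·65/259 = 1.0039; b·c/n = 183·7/259 = 4.9459
OR_MH = (8.0968 + 3.9834 + 1.0039) / (15.1355 + 10.1215 + 4.9459) = 13.0841 / 30.2030 = 0.43320

0.43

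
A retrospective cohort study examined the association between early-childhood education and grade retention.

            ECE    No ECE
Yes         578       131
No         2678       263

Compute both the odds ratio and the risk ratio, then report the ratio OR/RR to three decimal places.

0.812

Reading the table with exposure as columns: a = 578 (ECE, case), b = 2678 (ECE, non-case), c = 131 (No ECE, case), d = 263.
OR = (578·263)/(2678·131) = 152014/350818 = 0.43331
Risk in exposed = 578/3256 = 0.17752; risk in unexposed = 131/394 = 0.33249; RR = 0.53391
OR/RR = 0.43331 / 0.53391 = 0.81158
The outcome is not rare, so the OR lies further from 1 than the RR.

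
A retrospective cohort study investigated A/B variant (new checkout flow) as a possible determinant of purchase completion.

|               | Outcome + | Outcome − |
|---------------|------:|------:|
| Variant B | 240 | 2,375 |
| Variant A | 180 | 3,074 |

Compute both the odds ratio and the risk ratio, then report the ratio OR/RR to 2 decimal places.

1.04

Cells: a = 240, b = 2375, c = 180, d = 3074.
OR = (240·3074)/(2375·180) = 737760/427500 = 1.72575
Risk in exposed = 240/2615 = 0.09178; risk in unexposed = 180/3254 = 0.05532; RR = 1.65915
OR/RR = 1.72575 / 1.65915 = 1.04015
The outcome is rare in both groups, so OR ≈ RR (ratio near 1).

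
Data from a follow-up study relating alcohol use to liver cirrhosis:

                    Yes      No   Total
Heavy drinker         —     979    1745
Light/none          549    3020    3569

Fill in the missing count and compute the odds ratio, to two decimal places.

4.30

The missing cell is in the exposed row: 1745 − 979 = 766.
So a = 766, b = 979, c = 549, d = 3020.
OR = (a·d)/(b·c) = (766 × 3020) / (979 × 549) = 2313320 / 537471 = 4.30408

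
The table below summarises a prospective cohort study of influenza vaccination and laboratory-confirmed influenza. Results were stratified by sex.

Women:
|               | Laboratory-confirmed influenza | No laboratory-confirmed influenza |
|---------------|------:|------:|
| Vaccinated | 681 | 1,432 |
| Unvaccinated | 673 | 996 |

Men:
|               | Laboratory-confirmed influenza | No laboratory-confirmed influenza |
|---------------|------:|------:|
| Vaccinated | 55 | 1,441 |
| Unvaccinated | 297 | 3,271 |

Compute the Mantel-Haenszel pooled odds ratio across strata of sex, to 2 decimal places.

OR_MH = Σ(aᵢdᵢ/nᵢ) / Σ(bᵢcᵢ/nᵢ), where nᵢ is the stratum total.
Stratum 1 (Women): n = 3782; a·d/n = 681·996/3782 = 179.3432; b·c/n = 1432·673/3782 = 254.8218
Stratum 2 (Men): n = 5064; a·d/n = 55·3271/5064 = 35.5263; b·c/n = 1441·297/5064 = 84.5136
OR_MH = (179.3432 + 35.5263) / (254.8218 + 84.5136) = 214.8695 / 339.3354 = 0.63321

0.63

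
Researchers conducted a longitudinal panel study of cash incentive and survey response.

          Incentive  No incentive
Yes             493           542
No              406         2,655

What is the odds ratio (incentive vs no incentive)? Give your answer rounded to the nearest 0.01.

5.95

Reading the table with exposure as columns: a = 493 (Incentive, case), b = 406 (Incentive, non-case), c = 542 (No incentive, case), d = 2655.
OR = (a·d)/(b·c) = (493 × 2655) / (406 × 542) = 1308915 / 220052 = 5.94821
The odds of survey response are about 5.95 times as high in the incentive group.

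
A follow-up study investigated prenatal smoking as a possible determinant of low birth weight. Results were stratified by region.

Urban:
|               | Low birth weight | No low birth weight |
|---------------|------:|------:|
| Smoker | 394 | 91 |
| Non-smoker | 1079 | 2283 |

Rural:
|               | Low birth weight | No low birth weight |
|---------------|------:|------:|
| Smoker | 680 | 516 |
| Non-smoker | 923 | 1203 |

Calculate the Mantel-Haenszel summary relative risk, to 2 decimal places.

RR_MH = Σ(aᵢ·n₀ᵢ/nᵢ) / Σ(cᵢ·n₁ᵢ/nᵢ), with n₁ᵢ = aᵢ+bᵢ (exposed), n₀ᵢ = cᵢ+dᵢ (unexposed), nᵢ = n₁ᵢ+n₀ᵢ.
Stratum 1 (Urban): n₁ = 485, n₀ = 3362, n = 3847; a·n₀/n = 394·3362/3847 = 344.3275; c·n₁/n = 1079·485/3847 = 136.0320
Stratum 2 (Rural): n₁ = 1196, n₀ = 2126, n = 3322; a·n₀/n = 680·2126/3322 = 435.1836; c·n₁/n = 923·1196/3322 = 332.3022
RR_MH = (344.3275 + 435.1836) / (136.0320 + 332.3022) = 779.5112 / 468.3342 = 1.66443

1.66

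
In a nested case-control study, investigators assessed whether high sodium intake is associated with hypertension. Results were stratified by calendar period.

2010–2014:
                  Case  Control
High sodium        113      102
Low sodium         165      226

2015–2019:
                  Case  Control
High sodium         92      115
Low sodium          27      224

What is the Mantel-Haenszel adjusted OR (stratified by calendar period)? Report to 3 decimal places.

OR_MH = Σ(aᵢdᵢ/nᵢ) / Σ(bᵢcᵢ/nᵢ), where nᵢ is the stratum total.
Stratum 1 (2010–2014): n = 606; a·d/n = 113·226/606 = 42.1419; b·c/n = 102·165/606 = 27.7723
Stratum 2 (2015–2019): n = 458; a·d/n = 92·224/458 = 44.9956; b·c/n = 115·27/458 = 6.7795
OR_MH = (42.1419 + 44.9956) / (27.7723 + 6.7795) = 87.1375 / 34.5518 = 2.52194

2.522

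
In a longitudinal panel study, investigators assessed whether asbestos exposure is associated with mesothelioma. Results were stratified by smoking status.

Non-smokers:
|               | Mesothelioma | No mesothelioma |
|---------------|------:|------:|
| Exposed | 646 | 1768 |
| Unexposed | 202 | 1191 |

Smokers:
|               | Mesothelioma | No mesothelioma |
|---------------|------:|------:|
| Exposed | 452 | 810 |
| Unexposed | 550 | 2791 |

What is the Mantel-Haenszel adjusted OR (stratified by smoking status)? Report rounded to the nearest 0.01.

2.50

OR_MH = Σ(aᵢdᵢ/nᵢ) / Σ(bᵢcᵢ/nᵢ), where nᵢ is the stratum total.
Stratum 1 (Non-smokers): n = 3807; a·d/n = 646·1191/3807 = 202.0977; b·c/n = 1768·202/3807 = 93.8103
Stratum 2 (Smokers): n = 4603; a·d/n = 452·2791/4603 = 274.0673; b·c/n = 810·550/4603 = 96.7847
OR_MH = (202.0977 + 274.0673) / (93.8103 + 96.7847) = 476.1651 / 190.5951 = 2.49831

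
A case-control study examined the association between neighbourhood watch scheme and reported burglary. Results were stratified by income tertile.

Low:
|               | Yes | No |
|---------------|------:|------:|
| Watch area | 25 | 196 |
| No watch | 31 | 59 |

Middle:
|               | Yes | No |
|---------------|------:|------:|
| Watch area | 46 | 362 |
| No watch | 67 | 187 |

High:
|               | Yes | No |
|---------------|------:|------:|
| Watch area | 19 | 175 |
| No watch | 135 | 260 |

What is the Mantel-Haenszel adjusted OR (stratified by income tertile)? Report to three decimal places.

OR_MH = Σ(aᵢdᵢ/nᵢ) / Σ(bᵢcᵢ/nᵢ), where nᵢ is the stratum total.
Stratum 1 (Low): n = 311; a·d/n = 25·59/311 = 4.7428; b·c/n = 196·31/311 = 19.5370
Stratum 2 (Middle): n = 662; a·d/n = 46·187/662 = 12.9940; b·c/n = 362·67/662 = 36.6375
Stratum 3 (High): n = 589; a·d/n = 19·260/589 = 8.3871; b·c/n = 175·135/589 = 40.1104
OR_MH = (4.7428 + 12.9940 + 8.3871) / (19.5370 + 36.6375 + 40.1104) = 26.1238 / 96.2848 = 0.27132

0.271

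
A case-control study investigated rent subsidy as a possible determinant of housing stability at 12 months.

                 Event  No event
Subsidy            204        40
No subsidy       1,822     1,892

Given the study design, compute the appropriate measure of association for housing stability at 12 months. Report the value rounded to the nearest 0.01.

Cells: a = 204, b = 40, c = 1822, d = 1892.
This is a case-control study: participants were sampled on outcome status, so risks in the source population cannot be estimated directly — relative risk is not valid here. The odds ratio is the appropriate measure.
OR = (a·d)/(b·c) = (204 × 1892) / (40 × 1822) = 385968 / 72880 = 5.29594

5.30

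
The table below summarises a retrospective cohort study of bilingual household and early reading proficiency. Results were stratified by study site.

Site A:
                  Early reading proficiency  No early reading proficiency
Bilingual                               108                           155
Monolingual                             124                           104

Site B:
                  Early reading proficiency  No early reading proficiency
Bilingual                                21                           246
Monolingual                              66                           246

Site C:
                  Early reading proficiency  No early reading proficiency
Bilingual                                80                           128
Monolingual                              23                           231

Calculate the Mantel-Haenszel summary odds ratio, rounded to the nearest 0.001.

0.976

OR_MH = Σ(aᵢdᵢ/nᵢ) / Σ(bᵢcᵢ/nᵢ), where nᵢ is the stratum total.
Stratum 1 (Site A): n = 491; a·d/n = 108·104/491 = 22.8758; b·c/n = 155·124/491 = 39.1446
Stratum 2 (Site B): n = 579; a·d/n = 21·246/579 = 8.9223; b·c/n = 246·66/579 = 28.0415
Stratum 3 (Site C): n = 462; a·d/n = 80·231/462 = 40.0000; b·c/n = 128·23/462 = 6.3723
OR_MH = (22.8758 + 8.9223 + 40.0000) / (39.1446 + 28.0415 + 6.3723) = 71.7980 / 73.5583 = 0.97607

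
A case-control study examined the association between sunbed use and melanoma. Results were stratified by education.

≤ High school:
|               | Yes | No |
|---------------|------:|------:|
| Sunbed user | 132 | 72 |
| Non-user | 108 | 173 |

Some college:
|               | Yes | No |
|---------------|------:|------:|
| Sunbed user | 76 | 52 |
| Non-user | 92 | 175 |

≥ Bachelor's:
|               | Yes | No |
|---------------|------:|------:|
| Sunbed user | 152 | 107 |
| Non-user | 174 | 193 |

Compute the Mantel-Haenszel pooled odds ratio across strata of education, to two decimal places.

2.20

OR_MH = Σ(aᵢdᵢ/nᵢ) / Σ(bᵢcᵢ/nᵢ), where nᵢ is the stratum total.
Stratum 1 (≤ High school): n = 485; a·d/n = 132·173/485 = 47.0845; b·c/n = 72·108/485 = 16.0330
Stratum 2 (Some college): n = 395; a·d/n = 76·175/395 = 33.6709; b·c/n = 52·92/395 = 12.1114
Stratum 3 (≥ Bachelor's): n = 626; a·d/n = 152·193/626 = 46.8626; b·c/n = 107·174/626 = 29.7412
OR_MH = (47.0845 + 33.6709 + 46.8626) / (16.0330 + 12.1114 + 29.7412) = 127.6180 / 57.8856 = 2.20466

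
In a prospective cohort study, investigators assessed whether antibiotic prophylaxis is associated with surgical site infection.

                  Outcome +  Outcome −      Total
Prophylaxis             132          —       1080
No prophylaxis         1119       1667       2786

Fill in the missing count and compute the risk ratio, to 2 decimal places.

0.30

The missing cell is in the exposed row: 1080 − 132 = 948.
So a = 132, b = 948, c = 1119, d = 1667.
RR = [a/(a+b)] / [c/(c+d)] = (132/1080) / (1119/2786) = 0.12222/0.40165 = 0.30430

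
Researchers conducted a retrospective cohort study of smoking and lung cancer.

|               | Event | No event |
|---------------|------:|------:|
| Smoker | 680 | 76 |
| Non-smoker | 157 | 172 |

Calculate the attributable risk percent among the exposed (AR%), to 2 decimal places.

46.95

Cells: a = 680, b = 76, c = 157, d = 172.
Risk in exposed = 680/756 = 0.89947; risk in unexposed = 157/329 = 0.47720.
RR = 0.89947/0.47720 = 1.88488
AR% = (RR − 1)/RR × 100 = (1.88488 − 1)/1.88488 × 100 = 46.9462%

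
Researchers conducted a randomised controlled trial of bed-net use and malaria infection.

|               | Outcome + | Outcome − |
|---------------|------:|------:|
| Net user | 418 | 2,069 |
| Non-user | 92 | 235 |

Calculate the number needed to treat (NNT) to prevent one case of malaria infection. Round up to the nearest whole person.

9

Risk in treated group = 418/2487 = 0.16807; risk in control = 92/327 = 0.28135.
Absolute risk reduction = 0.28135 − 0.16807 = 0.11327
NNT = 1 / ARR = 1 / 0.11327 = 8.828 → round up → 9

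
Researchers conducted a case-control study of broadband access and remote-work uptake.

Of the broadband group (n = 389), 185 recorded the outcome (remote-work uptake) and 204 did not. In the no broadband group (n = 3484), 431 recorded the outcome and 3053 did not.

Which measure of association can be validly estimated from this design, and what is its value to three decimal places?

6.424

From the description: a = 185, b = 204, c = 431, d = 3053.
This is a case-control study: participants were sampled on outcome status, so risks in the source population cannot be estimated directly — relative risk is not valid here. The odds ratio is the appropriate measure.
OR = (a·d)/(b·c) = (185 × 3053) / (204 × 431) = 564805 / 87924 = 6.42379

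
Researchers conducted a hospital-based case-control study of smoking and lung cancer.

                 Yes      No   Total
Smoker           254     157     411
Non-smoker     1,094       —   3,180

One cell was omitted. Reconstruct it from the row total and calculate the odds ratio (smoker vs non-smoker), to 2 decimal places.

3.08

The missing cell is in the unexposed row: 3180 − 1094 = 2086.
So a = 254, b = 157, c = 1094, d = 2086.
OR = (a·d)/(b·c) = (254 × 2086) / (157 × 1094) = 529844 / 171758 = 3.08483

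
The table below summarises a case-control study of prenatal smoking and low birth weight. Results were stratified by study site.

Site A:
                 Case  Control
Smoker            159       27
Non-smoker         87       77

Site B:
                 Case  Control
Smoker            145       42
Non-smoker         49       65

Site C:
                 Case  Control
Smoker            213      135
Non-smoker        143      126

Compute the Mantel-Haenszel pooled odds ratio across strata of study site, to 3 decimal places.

OR_MH = Σ(aᵢdᵢ/nᵢ) / Σ(bᵢcᵢ/nᵢ), where nᵢ is the stratum total.
Stratum 1 (Site A): n = 350; a·d/n = 159·77/350 = 34.9800; b·c/n = 27·87/350 = 6.7114
Stratum 2 (Site B): n = 301; a·d/n = 145·65/301 = 31.3123; b·c/n = 42·49/301 = 6.8372
Stratum 3 (Site C): n = 617; a·d/n = 213·126/617 = 43.4976; b·c/n = 135·143/617 = 31.2885
OR_MH = (34.9800 + 31.3123 + 43.4976) / (6.7114 + 6.8372 + 31.2885) = 109.7899 / 44.8371 = 2.44864

2.449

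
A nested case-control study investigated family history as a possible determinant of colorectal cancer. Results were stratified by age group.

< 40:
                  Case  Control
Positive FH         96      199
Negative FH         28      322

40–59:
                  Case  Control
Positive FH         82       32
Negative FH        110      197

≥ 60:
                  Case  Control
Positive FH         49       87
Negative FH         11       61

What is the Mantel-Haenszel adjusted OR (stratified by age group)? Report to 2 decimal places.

4.66

OR_MH = Σ(aᵢdᵢ/nᵢ) / Σ(bᵢcᵢ/nᵢ), where nᵢ is the stratum total.
Stratum 1 (< 40): n = 645; a·d/n = 96·322/645 = 47.9256; b·c/n = 199·28/645 = 8.6388
Stratum 2 (40–59): n = 421; a·d/n = 82·197/421 = 38.3705; b·c/n = 32·110/421 = 8.3610
Stratum 3 (≥ 60): n = 208; a·d/n = 49·61/208 = 14.3702; b·c/n = 87·11/208 = 4.6010
OR_MH = (47.9256 + 38.3705 + 14.3702) / (8.6388 + 8.3610 + 4.6010) = 100.6663 / 21.6008 = 4.66031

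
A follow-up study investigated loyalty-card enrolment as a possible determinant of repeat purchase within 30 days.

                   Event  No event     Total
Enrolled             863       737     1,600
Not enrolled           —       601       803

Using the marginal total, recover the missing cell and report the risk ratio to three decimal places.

2.144

The missing cell is in the unexposed row: 803 − 601 = 202.
So a = 863, b = 737, c = 202, d = 601.
RR = [a/(a+b)] / [c/(c+d)] = (863/1600) / (202/803) = 0.53938/0.25156 = 2.14415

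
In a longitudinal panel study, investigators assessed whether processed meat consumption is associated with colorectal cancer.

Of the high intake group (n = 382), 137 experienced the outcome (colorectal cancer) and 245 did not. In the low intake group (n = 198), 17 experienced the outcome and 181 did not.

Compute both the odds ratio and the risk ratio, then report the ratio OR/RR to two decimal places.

1.43

From the description: a = 137, b = 245, c = 17, d = 181.
OR = (137·181)/(245·17) = 24797/4165 = 5.95366
Risk in exposed = 137/382 = 0.35864; risk in unexposed = 17/198 = 0.08586; RR = 4.17709
OR/RR = 5.95366 / 4.17709 = 1.42531
The outcome is not rare, so the OR lies further from 1 than the RR.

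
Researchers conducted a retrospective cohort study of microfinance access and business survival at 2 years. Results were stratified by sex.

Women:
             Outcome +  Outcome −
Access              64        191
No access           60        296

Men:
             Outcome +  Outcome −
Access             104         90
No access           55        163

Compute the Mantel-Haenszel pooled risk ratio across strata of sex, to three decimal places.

1.812

RR_MH = Σ(aᵢ·n₀ᵢ/nᵢ) / Σ(cᵢ·n₁ᵢ/nᵢ), with n₁ᵢ = aᵢ+bᵢ (exposed), n₀ᵢ = cᵢ+dᵢ (unexposed), nᵢ = n₁ᵢ+n₀ᵢ.
Stratum 1 (Women): n₁ = 255, n₀ = 356, n = 611; a·n₀/n = 64·356/611 = 37.2897; c·n₁/n = 60·255/611 = 25.0409
Stratum 2 (Men): n₁ = 194, n₀ = 218, n = 412; a·n₀/n = 104·218/412 = 55.0291; c·n₁/n = 55·194/412 = 25.8981
RR_MH = (37.2897 + 55.0291) / (25.0409 + 25.8981) = 92.3188 / 50.9390 = 1.81234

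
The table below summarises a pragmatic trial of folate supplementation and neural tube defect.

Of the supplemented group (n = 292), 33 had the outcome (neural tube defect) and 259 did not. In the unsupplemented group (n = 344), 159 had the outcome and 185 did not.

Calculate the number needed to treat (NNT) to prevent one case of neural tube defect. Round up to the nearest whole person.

3

Risk in treated group = 33/292 = 0.11301; risk in control = 159/344 = 0.46221.
Absolute risk reduction = 0.46221 − 0.11301 = 0.34920
NNT = 1 / ARR = 1 / 0.34920 = 2.864 → round up → 3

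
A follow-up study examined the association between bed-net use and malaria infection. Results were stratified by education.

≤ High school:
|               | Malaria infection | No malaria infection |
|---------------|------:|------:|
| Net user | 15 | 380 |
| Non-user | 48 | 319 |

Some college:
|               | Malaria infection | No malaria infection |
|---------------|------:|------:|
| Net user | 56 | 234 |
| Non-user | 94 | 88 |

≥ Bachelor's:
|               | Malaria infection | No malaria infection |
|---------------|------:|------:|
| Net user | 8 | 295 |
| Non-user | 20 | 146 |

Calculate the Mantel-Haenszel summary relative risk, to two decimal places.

RR_MH = Σ(aᵢ·n₀ᵢ/nᵢ) / Σ(cᵢ·n₁ᵢ/nᵢ), with n₁ᵢ = aᵢ+bᵢ (exposed), n₀ᵢ = cᵢ+dᵢ (unexposed), nᵢ = n₁ᵢ+n₀ᵢ.
Stratum 1 (≤ High school): n₁ = 395, n₀ = 367, n = 762; a·n₀/n = 15·367/762 = 7.2244; c·n₁/n = 48·395/762 = 24.8819
Stratum 2 (Some college): n₁ = 290, n₀ = 182, n = 472; a·n₀/n = 56·182/472 = 21.5932; c·n₁/n = 94·290/472 = 57.7542
Stratum 3 (≥ Bachelor's): n₁ = 303, n₀ = 166, n = 469; a·n₀/n = 8·166/469 = 2.8316; c·n₁/n = 20·303/469 = 12.9211
RR_MH = (7.2244 + 21.5932 + 2.8316) / (24.8819 + 57.7542 + 12.9211) = 31.6492 / 95.5572 = 0.33121

0.33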